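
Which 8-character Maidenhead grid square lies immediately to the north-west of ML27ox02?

ML27nx93

Longitude extended square 0; −1 → -1, wraps to 9, carry into subsquare.
Longitude subsquare o = 14; −1 → 13 = n.
Latitude extended square 2; +1 → 3.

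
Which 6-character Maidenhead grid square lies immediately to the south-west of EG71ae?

Longitude subsquare a = 0; −1 → -1, wraps to 23 = x, carry into square.
Longitude square 7; −1 → 6.
Latitude subsquare e = 4; −1 → 3 = d.

EG61xd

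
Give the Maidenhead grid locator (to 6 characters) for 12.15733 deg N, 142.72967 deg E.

QK12id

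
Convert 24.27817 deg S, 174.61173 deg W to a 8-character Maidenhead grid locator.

AG25qr63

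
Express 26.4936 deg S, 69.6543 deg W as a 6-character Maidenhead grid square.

FG53em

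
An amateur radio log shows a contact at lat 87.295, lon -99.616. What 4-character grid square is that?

ER07

Offset from 180°W / 90°S: lon 80.38°, lat 177.30°.
Field (20°×10°, letters A–R): 80.38/20 → 4 → E, 177.30/10 → 17 → R; chars ER.
Square (2°×1°, digits 0–9): 0.38/2 → 0, 7.30/1 → 7; chars 07.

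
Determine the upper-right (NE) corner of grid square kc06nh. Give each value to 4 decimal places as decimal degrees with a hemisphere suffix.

63.6667° S, 21.1667° E

Field K=10, C=2: +10·20° lon, +2·10° lat → SW at lon 20°, lat -70°.
Square 0, 6: +0·2° lon, +6·1° lat → SW at lon 20°, lat -64°.
Subsquare n=13, h=7: +13·0.0833333° lon, +7·0.0416667° lat → SW at lon 21.0833°, lat -63.7083°.
Cell spans 0.0833333° lon × 0.0416667° lat. NE corner is SW corner plus one full cell.
latitude 63.6667° S, longitude 21.1667° E.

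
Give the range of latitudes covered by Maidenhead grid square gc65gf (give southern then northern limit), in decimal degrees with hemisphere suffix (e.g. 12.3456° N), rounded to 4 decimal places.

Field G=6, C=2: +6·20° lon, +2·10° lat → SW at lon -60°, lat -70°.
Square 6, 5: +6·2° lon, +5·1° lat → SW at lon -48°, lat -65°.
Subsquare g=6, f=5: +6·0.0833333° lon, +5·0.0416667° lat → SW at lon -47.5°, lat -64.7917°.
Cell spans 0.0833333° lon × 0.0416667° lat.
south 64.7917° S, north 64.7500° S.

64.7917° S, 64.7500° S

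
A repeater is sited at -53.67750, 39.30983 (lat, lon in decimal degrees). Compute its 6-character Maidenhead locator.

KD96ph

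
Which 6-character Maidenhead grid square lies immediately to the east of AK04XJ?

AK14aj

Longitude subsquare x = 23; +1 → 24, wraps to 0 = a, carry into square.
Longitude square 0; +1 → 1.
The latitude characters are unchanged.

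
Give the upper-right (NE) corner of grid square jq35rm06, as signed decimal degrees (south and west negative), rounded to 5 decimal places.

75.52917, 7.42500

Field J=9, Q=16: +9·20° lon, +16·10° lat → SW at lon 0°, lat 70°.
Square 3, 5: +3·2° lon, +5·1° lat → SW at lon 6°, lat 75°.
Subsquare r=17, m=12: +17·0.0833333° lon, +12·0.0416667° lat → SW at lon 7.41667°, lat 75.5°.
Extended square 0, 6: +0·0.00833333° lon, +6·0.00416667° lat → SW at lon 7.41667°, lat 75.525°.
Cell spans 0.00833333° lon × 0.00416667° lat. NE corner is SW corner plus one full cell.
latitude 75.52917, longitude 7.42500.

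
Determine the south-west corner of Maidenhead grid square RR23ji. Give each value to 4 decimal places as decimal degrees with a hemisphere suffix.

Field R=17, R=17: +17·20° lon, +17·10° lat → SW at lon 160°, lat 80°.
Square 2, 3: +2·2° lon, +3·1° lat → SW at lon 164°, lat 83°.
Subsquare j=9, i=8: +9·0.0833333° lon, +8·0.0416667° lat → SW at lon 164.75°, lat 83.3333°.
latitude 83.3333° N, longitude 164.7500° E.

83.3333° N, 164.7500° E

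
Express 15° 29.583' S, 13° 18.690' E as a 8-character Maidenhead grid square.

JH64pm71

Add 180° to longitude and 90° to latitude: 193.31150, 74.50695.
Field (20°×10°, letters A–R): 193.31150/20 → 9 → J, 74.50695/10 → 7 → H; chars JH.
Square (2°×1°, digits 0–9): 13.31150/2 → 6, 4.50695/1 → 4; chars 64.
Subsquare (5′×2.5′, letters a–x): 1.31150/0.0833333 → 15 → p, 0.50695/0.0416667 → 12 → m; chars pm.
Extended square (30″×15″, digits 0–9): 0.06150/0.00833333 → 7, 0.00695/0.00416667 → 1; chars 71.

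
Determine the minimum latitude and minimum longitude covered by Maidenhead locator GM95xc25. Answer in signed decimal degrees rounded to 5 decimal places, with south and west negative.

Field G=6, M=12: +6·20° lon, +12·10° lat → SW at lon -60°, lat 30°.
Square 9, 5: +9·2° lon, +5·1° lat → SW at lon -42°, lat 35°.
Subsquare x=23, c=2: +23·0.0833333° lon, +2·0.0416667° lat → SW at lon -40.0833°, lat 35.0833°.
Extended square 2, 5: +2·0.00833333° lon, +5·0.00416667° lat → SW at lon -40.0667°, lat 35.1042°.
latitude 35.10417, longitude -40.06667.

35.10417, -40.06667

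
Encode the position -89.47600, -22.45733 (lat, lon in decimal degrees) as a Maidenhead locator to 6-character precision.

HA80sm

Offset from 180°W / 90°S: lon 157.5427°, lat 0.5240°.
Field: lon ⌊157.5427/20⌋ = 7 → H; lat ⌊0.5240/10⌋ = 0 → A.
Square: lon ⌊17.5427/2⌋ = 8; lat ⌊0.5240/1⌋ = 0.
Subsquare: lon ⌊1.5427/0.0833333⌋ = 18 → s; lat ⌊0.5240/0.0416667⌋ = 12 → m.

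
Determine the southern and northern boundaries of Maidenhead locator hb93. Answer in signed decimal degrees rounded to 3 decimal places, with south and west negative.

Field H=7, B=1: +7·20° lon, +1·10° lat → SW at lon -40°, lat -80°.
Square 9, 3: +9·2° lon, +3·1° lat → SW at lon -22°, lat -77°.
Cell spans 2° lon × 1° lat.
south -77.000, north -76.000.

-77.000, -76.000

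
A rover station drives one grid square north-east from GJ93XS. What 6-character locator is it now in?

Longitude subsquare x = 23; +1 → 24, wraps to 0 = a, carry into square.
Longitude square 9; +1 → 10, wraps to 0, carry into field.
Longitude field G = 6; +1 → 7 = H.
Latitude subsquare s = 18; +1 → 19 = t.

HJ03at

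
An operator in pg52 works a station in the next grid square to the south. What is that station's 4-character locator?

PG51

Latitude square 2; −1 → 1.
The longitude characters are unchanged.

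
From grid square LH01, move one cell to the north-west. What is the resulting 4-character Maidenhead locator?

KH92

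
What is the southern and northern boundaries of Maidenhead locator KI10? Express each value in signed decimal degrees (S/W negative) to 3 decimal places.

-10.000, -9.000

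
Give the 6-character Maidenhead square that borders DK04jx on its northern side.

DK05ja

Latitude subsquare x = 23; +1 → 24, wraps to 0 = a, carry into square.
Latitude square 4; +1 → 5.
The longitude characters are unchanged.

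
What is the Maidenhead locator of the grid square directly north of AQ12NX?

Latitude subsquare x = 23; +1 → 24, wraps to 0 = a, carry into square.
Latitude square 2; +1 → 3.
The longitude characters are unchanged.

AQ13na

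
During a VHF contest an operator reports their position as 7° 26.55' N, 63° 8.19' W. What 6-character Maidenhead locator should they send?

Add 180° to longitude and 90° to latitude: 116.8635, 97.4425.
Field: 116.8635/20 → 5 → F, 97.4425/10 → 9 → J; chars FJ.
Square: 16.8635/2 → 8, 7.4425/1 → 7; chars 87.
Subsquare: 0.8635/0.0833333 → 10 → k, 0.4425/0.0416667 → 10 → k; chars kk.

FJ87kk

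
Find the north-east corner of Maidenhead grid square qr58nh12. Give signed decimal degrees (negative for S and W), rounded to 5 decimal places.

88.30417, 151.10000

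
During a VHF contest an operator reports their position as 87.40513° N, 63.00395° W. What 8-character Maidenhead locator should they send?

Offset from 180°W / 90°S: lon 116.99605°, lat 177.40513°.
Field (20°×10°, letters A–R): 116.99605/20 → 5 → F, 177.40513/10 → 17 → R; chars FR.
Square (2°×1°, digits 0–9): 16.99605/2 → 8, 7.40513/1 → 7; chars 87.
Subsquare (5′×2.5′, letters a–x): 0.99605/0.0833333 → 11 → l, 0.40513/0.0416667 → 9 → j; chars lj.
Extended square (30″×15″, digits 0–9): 0.07938/0.00833333 → 9, 0.03013/0.00416667 → 7; chars 97.

FR87lj97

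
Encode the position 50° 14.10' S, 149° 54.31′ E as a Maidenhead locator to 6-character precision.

QD49ws

Offset from 180°W / 90°S: lon 329.9052°, lat 39.7650°.
Field: 329.9052/20 → 16 → Q, 39.7650/10 → 3 → D; chars QD.
Square: 9.9052/2 → 4, 9.7650/1 → 9; chars 49.
Subsquare: 1.9052/0.0833333 → 22 → w, 0.7650/0.0416667 → 18 → s; chars ws.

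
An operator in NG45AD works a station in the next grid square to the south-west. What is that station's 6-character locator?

NG35xc

Longitude subsquare a = 0; −1 → -1, wraps to 23 = x, carry into square.
Longitude square 4; −1 → 3.
Latitude subsquare d = 3; −1 → 2 = c.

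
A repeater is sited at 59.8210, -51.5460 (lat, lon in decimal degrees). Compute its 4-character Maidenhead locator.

Offset from 180°W / 90°S: lon 128.45°, lat 149.82°.
Field (20°×10°, letters A–R): 128.45/20 → 6 → G, 149.82/10 → 14 → O; chars GO.
Square (2°×1°, digits 0–9): 8.45/2 → 4, 9.82/1 → 9; chars 49.

GO49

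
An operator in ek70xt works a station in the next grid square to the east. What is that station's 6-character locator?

EK80at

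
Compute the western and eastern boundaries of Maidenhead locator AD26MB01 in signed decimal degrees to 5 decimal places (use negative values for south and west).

Field A=0, D=3: +0·20° lon, +3·10° lat → SW at lon -180°, lat -60°.
Square 2, 6: +2·2° lon, +6·1° lat → SW at lon -176°, lat -54°.
Subsquare m=12, b=1: +12·0.0833333° lon, +1·0.0416667° lat → SW at lon -175°, lat -53.9583°.
Extended square 0, 1: +0·0.00833333° lon, +1·0.00416667° lat → SW at lon -175°, lat -53.9542°.
Cell spans 0.00833333° lon × 0.00416667° lat.
west -175.00000, east -174.99167.

-175.00000, -174.99167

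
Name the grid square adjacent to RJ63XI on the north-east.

RJ73aj

Longitude subsquare x = 23; +1 → 24, wraps to 0 = a, carry into square.
Longitude square 6; +1 → 7.
Latitude subsquare i = 8; +1 → 9 = j.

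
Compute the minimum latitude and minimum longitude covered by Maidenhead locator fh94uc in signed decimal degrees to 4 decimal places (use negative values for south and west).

-15.9167, -60.3333

Field F=5, H=7: +5·20° lon, +7·10° lat → SW at lon -80°, lat -20°.
Square 9, 4: +9·2° lon, +4·1° lat → SW at lon -62°, lat -16°.
Subsquare u=20, c=2: +20·0.0833333° lon, +2·0.0416667° lat → SW at lon -60.3333°, lat -15.9167°.
latitude -15.9167, longitude -60.3333.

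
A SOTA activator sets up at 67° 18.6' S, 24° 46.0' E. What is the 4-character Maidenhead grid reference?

KC22

Shift to the Maidenhead origin (180°W, 90°S): lon 204.77, lat 22.69.
Field: 204.77/20 → 10 → K, 22.69/10 → 2 → C; chars KC.
Square: 4.77/2 → 2, 2.69/1 → 2; chars 22.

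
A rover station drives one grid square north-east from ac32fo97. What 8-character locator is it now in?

AC32go08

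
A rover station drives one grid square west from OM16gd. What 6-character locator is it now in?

OM16fd

Longitude subsquare g = 6; −1 → 5 = f.
The latitude characters are unchanged.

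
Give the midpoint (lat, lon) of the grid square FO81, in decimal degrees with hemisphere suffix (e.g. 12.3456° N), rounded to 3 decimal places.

Field F=5, O=14: +5·20° lon, +14·10° lat → SW at lon -80°, lat 50°.
Square 8, 1: +8·2° lon, +1·1° lat → SW at lon -64°, lat 51°.
Cell spans 2° lon × 1° lat. Centre is SW corner plus half of each.
latitude 51.500° N, longitude 63.000° W.

51.500° N, 63.000° W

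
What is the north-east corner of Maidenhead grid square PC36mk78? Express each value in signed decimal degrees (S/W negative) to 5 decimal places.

-63.54583, 127.06667

Field P=15, C=2: +15·20° lon, +2·10° lat → SW at lon 120°, lat -70°.
Square 3, 6: +3·2° lon, +6·1° lat → SW at lon 126°, lat -64°.
Subsquare m=12, k=10: +12·0.0833333° lon, +10·0.0416667° lat → SW at lon 127°, lat -63.5833°.
Extended square 7, 8: +7·0.00833333° lon, +8·0.00416667° lat → SW at lon 127.058°, lat -63.55°.
Cell spans 0.00833333° lon × 0.00416667° lat. NE corner is SW corner plus one full cell.
latitude -63.54583, longitude 127.06667.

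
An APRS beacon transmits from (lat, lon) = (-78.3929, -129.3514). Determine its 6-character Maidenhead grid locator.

CB51ho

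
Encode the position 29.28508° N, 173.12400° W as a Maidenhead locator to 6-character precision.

AL39kg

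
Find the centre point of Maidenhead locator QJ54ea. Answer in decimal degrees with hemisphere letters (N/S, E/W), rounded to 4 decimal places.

4.0208° N, 150.3750° E

Field Q=16, J=9: +16·20° lon, +9·10° lat → SW at lon 140°, lat 0°.
Square 5, 4: +5·2° lon, +4·1° lat → SW at lon 150°, lat 4°.
Subsquare e=4, a=0: +4·0.0833333° lon, +0·0.0416667° lat → SW at lon 150.333°, lat 4°.
Cell spans 0.0833333° lon × 0.0416667° lat. Centre is SW corner plus half of each.
latitude 4.0208° N, longitude 150.3750° E.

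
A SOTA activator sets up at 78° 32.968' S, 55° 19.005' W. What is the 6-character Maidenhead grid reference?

GB21ik

Shift to the Maidenhead origin (180°W, 90°S): lon 124.6833, lat 11.4505.
Field (20°×10°, letters A–R): lon ⌊124.6833/20⌋ = 6 → G; lat ⌊11.4505/10⌋ = 1 → B.
Square (2°×1°, digits 0–9): lon ⌊4.6833/2⌋ = 2; lat ⌊1.4505/1⌋ = 1.
Subsquare (5′×2.5′, letters a–x): lon ⌊0.6833/0.0833333⌋ = 8 → i; lat ⌊0.4505/0.0416667⌋ = 10 → k.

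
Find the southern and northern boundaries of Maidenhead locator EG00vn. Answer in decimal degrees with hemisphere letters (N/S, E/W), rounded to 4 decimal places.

29.4583° S, 29.4167° S

Field E=4, G=6: +4·20° lon, +6·10° lat → SW at lon -100°, lat -30°.
Square 0, 0: +0·2° lon, +0·1° lat → SW at lon -100°, lat -30°.
Subsquare v=21, n=13: +21·0.0833333° lon, +13·0.0416667° lat → SW at lon -98.25°, lat -29.4583°.
Cell spans 0.0833333° lon × 0.0416667° lat.
south 29.4583° S, north 29.4167° S.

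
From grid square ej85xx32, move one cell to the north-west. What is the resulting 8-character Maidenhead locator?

EJ85xx23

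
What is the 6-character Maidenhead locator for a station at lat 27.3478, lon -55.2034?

Add 180° to longitude and 90° to latitude: 124.7966, 117.3478.
Field: lon ⌊124.7966/20⌋ = 6 → G; lat ⌊117.3478/10⌋ = 11 → L.
Square: lon ⌊4.7966/2⌋ = 2; lat ⌊7.3478/1⌋ = 7.
Subsquare: lon ⌊0.7966/0.0833333⌋ = 9 → j; lat ⌊0.3478/0.0416667⌋ = 8 → i.

GL27ji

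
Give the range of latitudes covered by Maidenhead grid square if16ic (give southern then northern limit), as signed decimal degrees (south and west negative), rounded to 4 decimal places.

-33.9167, -33.8750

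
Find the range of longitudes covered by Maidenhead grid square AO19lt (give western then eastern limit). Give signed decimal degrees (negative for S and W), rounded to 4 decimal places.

-177.0833, -177.0000

Field A=0, O=14: +0·20° lon, +14·10° lat → SW at lon -180°, lat 50°.
Square 1, 9: +1·2° lon, +9·1° lat → SW at lon -178°, lat 59°.
Subsquare l=11, t=19: +11·0.0833333° lon, +19·0.0416667° lat → SW at lon -177.083°, lat 59.7917°.
Cell spans 0.0833333° lon × 0.0416667° lat.
west -177.0833, east -177.0000.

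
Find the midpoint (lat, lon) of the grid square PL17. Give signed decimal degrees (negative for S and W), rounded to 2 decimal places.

Field P=15, L=11: +15·20° lon, +11·10° lat → SW at lon 120°, lat 20°.
Square 1, 7: +1·2° lon, +7·1° lat → SW at lon 122°, lat 27°.
Cell spans 2° lon × 1° lat. Centre is SW corner plus half of each.
latitude 27.50, longitude 123.00.

27.50, 123.00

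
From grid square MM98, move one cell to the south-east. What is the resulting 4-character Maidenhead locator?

Longitude square 9; +1 → 10, wraps to 0, carry into field.
Longitude field M = 12; +1 → 13 = N.
Latitude square 8; −1 → 7.

NM07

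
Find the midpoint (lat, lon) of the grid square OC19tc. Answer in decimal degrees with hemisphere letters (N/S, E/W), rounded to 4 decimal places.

Field O=14, C=2: +14·20° lon, +2·10° lat → SW at lon 100°, lat -70°.
Square 1, 9: +1·2° lon, +9·1° lat → SW at lon 102°, lat -61°.
Subsquare t=19, c=2: +19·0.0833333° lon, +2·0.0416667° lat → SW at lon 103.583°, lat -60.9167°.
Cell spans 0.0833333° lon × 0.0416667° lat. Centre is SW corner plus half of each.
latitude 60.8958° S, longitude 103.6250° E.

60.8958° S, 103.6250° E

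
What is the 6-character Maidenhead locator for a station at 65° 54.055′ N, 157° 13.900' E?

QP85ov

Shift to the Maidenhead origin (180°W, 90°S): lon 337.2317, lat 155.9009.
Field: lon ⌊337.2317/20⌋ = 16 → Q; lat ⌊155.9009/10⌋ = 15 → P.
Square: lon ⌊17.2317/2⌋ = 8; lat ⌊5.9009/1⌋ = 5.
Subsquare: lon ⌊1.2317/0.0833333⌋ = 14 → o; lat ⌊0.9009/0.0416667⌋ = 21 → v.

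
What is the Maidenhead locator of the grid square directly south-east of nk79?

NK88

Longitude square 7; +1 → 8.
Latitude square 9; −1 → 8.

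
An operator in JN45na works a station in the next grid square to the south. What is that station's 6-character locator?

Latitude subsquare a = 0; −1 → -1, wraps to 23 = x, carry into square.
Latitude square 5; −1 → 4.
The longitude characters are unchanged.

JN44nx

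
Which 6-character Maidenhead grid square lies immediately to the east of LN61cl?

Longitude subsquare c = 2; +1 → 3 = d.
The latitude characters are unchanged.

LN61dl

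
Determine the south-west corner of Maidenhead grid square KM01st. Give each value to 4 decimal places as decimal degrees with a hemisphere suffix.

31.7917° N, 21.5000° E

Field K=10, M=12: +10·20° lon, +12·10° lat → SW at lon 20°, lat 30°.
Square 0, 1: +0·2° lon, +1·1° lat → SW at lon 20°, lat 31°.
Subsquare s=18, t=19: +18·0.0833333° lon, +19·0.0416667° lat → SW at lon 21.5°, lat 31.7917°.
latitude 31.7917° N, longitude 21.5000° E.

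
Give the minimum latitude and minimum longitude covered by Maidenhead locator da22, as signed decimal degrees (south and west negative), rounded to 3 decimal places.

Field D=3, A=0: +3·20° lon, +0·10° lat → SW at lon -120°, lat -90°.
Square 2, 2: +2·2° lon, +2·1° lat → SW at lon -116°, lat -88°.
latitude -88.000, longitude -116.000.

-88.000, -116.000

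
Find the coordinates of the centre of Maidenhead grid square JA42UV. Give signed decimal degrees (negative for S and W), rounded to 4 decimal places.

-87.1042, 9.7083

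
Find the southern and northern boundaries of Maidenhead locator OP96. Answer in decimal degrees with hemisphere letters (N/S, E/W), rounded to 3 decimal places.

66.000° N, 67.000° N

Field O=14, P=15: +14·20° lon, +15·10° lat → SW at lon 100°, lat 60°.
Square 9, 6: +9·2° lon, +6·1° lat → SW at lon 118°, lat 66°.
Cell spans 2° lon × 1° lat.
south 66.000° N, north 67.000° N.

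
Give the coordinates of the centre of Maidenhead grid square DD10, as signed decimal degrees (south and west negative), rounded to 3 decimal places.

-59.500, -117.000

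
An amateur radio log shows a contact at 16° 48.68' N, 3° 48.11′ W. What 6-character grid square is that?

IK86ct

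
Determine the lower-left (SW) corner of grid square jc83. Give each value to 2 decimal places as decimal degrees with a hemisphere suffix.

Field J=9, C=2: +9·20° lon, +2·10° lat → SW at lon 0°, lat -70°.
Square 8, 3: +8·2° lon, +3·1° lat → SW at lon 16°, lat -67°.
latitude 67.00° S, longitude 16.00° E.

67.00° S, 16.00° E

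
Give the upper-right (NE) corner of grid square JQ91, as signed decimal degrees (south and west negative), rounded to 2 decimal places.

Field J=9, Q=16: +9·20° lon, +16·10° lat → SW at lon 0°, lat 70°.
Square 9, 1: +9·2° lon, +1·1° lat → SW at lon 18°, lat 71°.
Cell spans 2° lon × 1° lat. NE corner is SW corner plus one full cell.
latitude 72.00, longitude 20.00.

72.00, 20.00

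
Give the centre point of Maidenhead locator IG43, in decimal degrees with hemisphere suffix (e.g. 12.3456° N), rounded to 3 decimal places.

26.500° S, 11.000° W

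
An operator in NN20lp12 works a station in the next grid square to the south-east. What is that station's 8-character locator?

Longitude extended square 1; +1 → 2.
Latitude extended square 2; −1 → 1.

NN20lp21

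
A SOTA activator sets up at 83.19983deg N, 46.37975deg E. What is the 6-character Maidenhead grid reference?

Offset from 180°W / 90°S: lon 226.3798°, lat 173.1998°.
Field: lon ⌊226.3798/20⌋ = 11 → L; lat ⌊173.1998/10⌋ = 17 → R.
Square: lon ⌊6.3798/2⌋ = 3; lat ⌊3.1998/1⌋ = 3.
Subsquare: lon ⌊0.3798/0.0833333⌋ = 4 → e; lat ⌊0.1998/0.0416667⌋ = 4 → e.

LR33ee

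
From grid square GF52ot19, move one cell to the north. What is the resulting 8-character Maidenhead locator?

GF52ou10

Latitude extended square 9; +1 → 10, wraps to 0, carry into subsquare.
Latitude subsquare t = 19; +1 → 20 = u.
The longitude characters are unchanged.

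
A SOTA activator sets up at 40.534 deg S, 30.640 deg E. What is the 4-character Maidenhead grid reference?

KE59

Offset from 180°W / 90°S: lon 210.64°, lat 49.47°.
Field (20°×10°, letters A–R): lon ⌊210.64/20⌋ = 10 → K; lat ⌊49.47/10⌋ = 4 → E.
Square (2°×1°, digits 0–9): lon ⌊10.64/2⌋ = 5; lat ⌊9.47/1⌋ = 9.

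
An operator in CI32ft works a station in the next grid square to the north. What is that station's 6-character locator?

CI32fu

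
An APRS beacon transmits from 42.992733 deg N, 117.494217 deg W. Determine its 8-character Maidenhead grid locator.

Offset from 180°W / 90°S: lon 62.50578°, lat 132.99273°.
Field (20°×10°, letters A–R): 62.50578/20 → 3 → D, 132.99273/10 → 13 → N; chars DN.
Square (2°×1°, digits 0–9): 2.50578/2 → 1, 2.99273/1 → 2; chars 12.
Subsquare (5′×2.5′, letters a–x): 0.50578/0.0833333 → 6 → g, 0.99273/0.0416667 → 23 → x; chars gx.
Extended square (30″×15″, digits 0–9): 0.00578/0.00833333 → 0, 0.03440/0.00416667 → 8; chars 08.

DN12gx08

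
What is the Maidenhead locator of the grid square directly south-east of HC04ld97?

HC04md06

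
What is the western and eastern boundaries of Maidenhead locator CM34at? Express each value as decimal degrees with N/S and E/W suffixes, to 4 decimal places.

134.0000° W, 133.9167° W

Field C=2, M=12: +2·20° lon, +12·10° lat → SW at lon -140°, lat 30°.
Square 3, 4: +3·2° lon, +4·1° lat → SW at lon -134°, lat 34°.
Subsquare a=0, t=19: +0·0.0833333° lon, +19·0.0416667° lat → SW at lon -134°, lat 34.7917°.
Cell spans 0.0833333° lon × 0.0416667° lat.
west 134.0000° W, east 133.9167° W.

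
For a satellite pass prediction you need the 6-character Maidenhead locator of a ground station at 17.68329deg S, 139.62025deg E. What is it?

PH92th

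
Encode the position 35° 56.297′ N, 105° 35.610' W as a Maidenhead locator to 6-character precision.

DM75ew

Add 180° to longitude and 90° to latitude: 74.4065, 125.9383.
Field: 74.4065/20 → 3 → D, 125.9383/10 → 12 → M; chars DM.
Square: 14.4065/2 → 7, 5.9383/1 → 5; chars 75.
Subsquare: 0.4065/0.0833333 → 4 → e, 0.9383/0.0416667 → 22 → w; chars ew.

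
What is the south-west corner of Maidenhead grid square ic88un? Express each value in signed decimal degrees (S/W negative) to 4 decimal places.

Field I=8, C=2: +8·20° lon, +2·10° lat → SW at lon -20°, lat -70°.
Square 8, 8: +8·2° lon, +8·1° lat → SW at lon -4°, lat -62°.
Subsquare u=20, n=13: +20·0.0833333° lon, +13·0.0416667° lat → SW at lon -2.33333°, lat -61.4583°.
latitude -61.4583, longitude -2.3333.

-61.4583, -2.3333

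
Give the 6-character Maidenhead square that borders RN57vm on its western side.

RN57um

Longitude subsquare v = 21; −1 → 20 = u.
The latitude characters are unchanged.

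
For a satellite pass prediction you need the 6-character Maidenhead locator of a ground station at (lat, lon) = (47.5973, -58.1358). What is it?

Offset from 180°W / 90°S: lon 121.8642°, lat 137.5973°.
Field (20°×10°, letters A–R): lon ⌊121.8642/20⌋ = 6 → G; lat ⌊137.5973/10⌋ = 13 → N.
Square (2°×1°, digits 0–9): lon ⌊1.8642/2⌋ = 0; lat ⌊7.5973/1⌋ = 7.
Subsquare (5′×2.5′, letters a–x): lon ⌊1.8642/0.0833333⌋ = 22 → w; lat ⌊0.5973/0.0416667⌋ = 14 → o.

GN07wo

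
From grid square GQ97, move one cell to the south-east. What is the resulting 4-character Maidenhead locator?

Longitude square 9; +1 → 10, wraps to 0, carry into field.
Longitude field G = 6; +1 → 7 = H.
Latitude square 7; −1 → 6.

HQ06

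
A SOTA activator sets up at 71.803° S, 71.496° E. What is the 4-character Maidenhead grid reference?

MB58

Offset from 180°W / 90°S: lon 251.50°, lat 18.20°.
Field: 251.50/20 → 12 → M, 18.20/10 → 1 → B; chars MB.
Square: 11.50/2 → 5, 8.20/1 → 8; chars 58.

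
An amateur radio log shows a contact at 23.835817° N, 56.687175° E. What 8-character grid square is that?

LL83iu20

Add 180° to longitude and 90° to latitude: 236.68717, 113.83582.
Field: lon ⌊236.68717/20⌋ = 11 → L; lat ⌊113.83582/10⌋ = 11 → L.
Square: lon ⌊16.68717/2⌋ = 8; lat ⌊3.83582/1⌋ = 3.
Subsquare: lon ⌊0.68717/0.0833333⌋ = 8 → i; lat ⌊0.83582/0.0416667⌋ = 20 → u.
Extended square: lon ⌊0.02051/0.00833333⌋ = 2; lat ⌊0.00248/0.00416667⌋ = 0.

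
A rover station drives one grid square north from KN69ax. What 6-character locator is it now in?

Latitude subsquare x = 23; +1 → 24, wraps to 0 = a, carry into square.
Latitude square 9; +1 → 10, wraps to 0, carry into field.
Latitude field N = 13; +1 → 14 = O.
The longitude characters are unchanged.

KO60aa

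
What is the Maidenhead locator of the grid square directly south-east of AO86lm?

Longitude subsquare l = 11; +1 → 12 = m.
Latitude subsquare m = 12; −1 → 11 = l.

AO86ml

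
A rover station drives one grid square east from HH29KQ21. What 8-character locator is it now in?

HH29kq31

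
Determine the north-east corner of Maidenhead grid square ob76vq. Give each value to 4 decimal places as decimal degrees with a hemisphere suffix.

Field O=14, B=1: +14·20° lon, +1·10° lat → SW at lon 100°, lat -80°.
Square 7, 6: +7·2° lon, +6·1° lat → SW at lon 114°, lat -74°.
Subsquare v=21, q=16: +21·0.0833333° lon, +16·0.0416667° lat → SW at lon 115.75°, lat -73.3333°.
Cell spans 0.0833333° lon × 0.0416667° lat. NE corner is SW corner plus one full cell.
latitude 73.2917° S, longitude 115.8333° E.

73.2917° S, 115.8333° E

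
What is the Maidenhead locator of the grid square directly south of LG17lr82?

LG17lr81

Latitude extended square 2; −1 → 1.
The longitude characters are unchanged.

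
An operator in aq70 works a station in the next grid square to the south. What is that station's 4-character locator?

AP79

Latitude square 0; −1 → -1, wraps to 9, carry into field.
Latitude field Q = 16; −1 → 15 = P.
The longitude characters are unchanged.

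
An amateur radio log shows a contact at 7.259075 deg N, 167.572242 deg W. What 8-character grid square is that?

AJ67fg12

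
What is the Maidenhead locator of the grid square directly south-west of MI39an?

MI29xm

Longitude subsquare a = 0; −1 → -1, wraps to 23 = x, carry into square.
Longitude square 3; −1 → 2.
Latitude subsquare n = 13; −1 → 12 = m.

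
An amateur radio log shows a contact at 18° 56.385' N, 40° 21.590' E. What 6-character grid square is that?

LK08ew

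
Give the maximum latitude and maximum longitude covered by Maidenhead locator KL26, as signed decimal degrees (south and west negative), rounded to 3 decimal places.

27.000, 26.000

Field K=10, L=11: +10·20° lon, +11·10° lat → SW at lon 20°, lat 20°.
Square 2, 6: +2·2° lon, +6·1° lat → SW at lon 24°, lat 26°.
Cell spans 2° lon × 1° lat. NE corner is SW corner plus one full cell.
latitude 27.000, longitude 26.000.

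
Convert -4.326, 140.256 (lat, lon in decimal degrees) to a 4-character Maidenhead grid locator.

Add 180° to longitude and 90° to latitude: 320.26, 85.67.
Field: 320.26/20 → 16 → Q, 85.67/10 → 8 → I; chars QI.
Square: 0.26/2 → 0, 5.67/1 → 5; chars 05.

QI05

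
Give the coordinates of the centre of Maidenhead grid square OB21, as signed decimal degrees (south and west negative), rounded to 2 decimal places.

Field O=14, B=1: +14·20° lon, +1·10° lat → SW at lon 100°, lat -80°.
Square 2, 1: +2·2° lon, +1·1° lat → SW at lon 104°, lat -79°.
Cell spans 2° lon × 1° lat. Centre is SW corner plus half of each.
latitude -78.50, longitude 105.00.

-78.50, 105.00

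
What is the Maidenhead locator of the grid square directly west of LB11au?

Longitude subsquare a = 0; −1 → -1, wraps to 23 = x, carry into square.
Longitude square 1; −1 → 0.
The latitude characters are unchanged.

LB01xu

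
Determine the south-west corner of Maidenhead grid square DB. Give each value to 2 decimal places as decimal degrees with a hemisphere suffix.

Field D=3, B=1: +3·20° lon, +1·10° lat → SW at lon -120°, lat -80°.
latitude 80.00° S, longitude 120.00° W.

80.00° S, 120.00° W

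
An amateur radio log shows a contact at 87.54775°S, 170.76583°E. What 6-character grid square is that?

RA52jk

Add 180° to longitude and 90° to latitude: 350.7658, 2.4523.
Field: 350.7658/20 → 17 → R, 2.4523/10 → 0 → A; chars RA.
Square: 10.7658/2 → 5, 2.4523/1 → 2; chars 52.
Subsquare: 0.7658/0.0833333 → 9 → j, 0.4523/0.0416667 → 10 → k; chars jk.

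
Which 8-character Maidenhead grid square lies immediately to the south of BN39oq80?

BN39op89

Latitude extended square 0; −1 → -1, wraps to 9, carry into subsquare.
Latitude subsquare q = 16; −1 → 15 = p.
The longitude characters are unchanged.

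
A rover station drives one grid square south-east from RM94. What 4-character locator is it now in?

AM03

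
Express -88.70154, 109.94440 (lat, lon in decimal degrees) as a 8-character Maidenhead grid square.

OA41xh31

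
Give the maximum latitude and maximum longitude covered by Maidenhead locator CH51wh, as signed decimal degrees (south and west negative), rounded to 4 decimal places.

-18.6667, -128.0833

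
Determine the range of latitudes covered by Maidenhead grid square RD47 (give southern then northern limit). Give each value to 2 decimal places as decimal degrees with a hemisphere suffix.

53.00° S, 52.00° S

Field R=17, D=3: +17·20° lon, +3·10° lat → SW at lon 160°, lat -60°.
Square 4, 7: +4·2° lon, +7·1° lat → SW at lon 168°, lat -53°.
Cell spans 2° lon × 1° lat.
south 53.00° S, north 52.00° S.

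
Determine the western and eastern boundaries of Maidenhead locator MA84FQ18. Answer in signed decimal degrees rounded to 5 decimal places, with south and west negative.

76.42500, 76.43333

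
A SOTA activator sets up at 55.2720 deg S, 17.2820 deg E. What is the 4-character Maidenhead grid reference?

JD84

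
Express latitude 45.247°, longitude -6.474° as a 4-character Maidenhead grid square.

Add 180° to longitude and 90° to latitude: 173.53, 135.25.
Field (20°×10°, letters A–R): 173.53/20 → 8 → I, 135.25/10 → 13 → N; chars IN.
Square (2°×1°, digits 0–9): 13.53/2 → 6, 5.25/1 → 5; chars 65.

IN65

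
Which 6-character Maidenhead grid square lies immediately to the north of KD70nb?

Latitude subsquare b = 1; +1 → 2 = c.
The longitude characters are unchanged.

KD70nc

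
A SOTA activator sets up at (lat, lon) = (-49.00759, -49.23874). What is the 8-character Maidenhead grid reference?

Offset from 180°W / 90°S: lon 130.76126°, lat 40.99241°.
Field (20°×10°, letters A–R): 130.76126/20 → 6 → G, 40.99241/10 → 4 → E; chars GE.
Square (2°×1°, digits 0–9): 10.76126/2 → 5, 0.99241/1 → 0; chars 50.
Subsquare (5′×2.5′, letters a–x): 0.76126/0.0833333 → 9 → j, 0.99241/0.0416667 → 23 → x; chars jx.
Extended square (30″×15″, digits 0–9): 0.01126/0.00833333 → 1, 0.03408/0.00416667 → 8; chars 18.

GE50jx18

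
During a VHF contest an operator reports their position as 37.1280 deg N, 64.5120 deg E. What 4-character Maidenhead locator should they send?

MM27

Shift to the Maidenhead origin (180°W, 90°S): lon 244.51, lat 127.13.
Field: lon ⌊244.51/20⌋ = 12 → M; lat ⌊127.13/10⌋ = 12 → M.
Square: lon ⌊4.51/2⌋ = 2; lat ⌊7.13/1⌋ = 7.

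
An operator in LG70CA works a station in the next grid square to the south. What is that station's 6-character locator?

LF79cx

Latitude subsquare a = 0; −1 → -1, wraps to 23 = x, carry into square.
Latitude square 0; −1 → -1, wraps to 9, carry into field.
Latitude field G = 6; −1 → 5 = F.
The longitude characters are unchanged.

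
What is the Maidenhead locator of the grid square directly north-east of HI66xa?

HI76ab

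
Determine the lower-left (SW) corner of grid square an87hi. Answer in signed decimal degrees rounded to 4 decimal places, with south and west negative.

47.3333, -163.4167

Field A=0, N=13: +0·20° lon, +13·10° lat → SW at lon -180°, lat 40°.
Square 8, 7: +8·2° lon, +7·1° lat → SW at lon -164°, lat 47°.
Subsquare h=7, i=8: +7·0.0833333° lon, +8·0.0416667° lat → SW at lon -163.417°, lat 47.3333°.
latitude 47.3333, longitude -163.4167.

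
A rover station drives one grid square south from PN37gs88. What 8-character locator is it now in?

PN37gs87

Latitude extended square 8; −1 → 7.
The longitude characters are unchanged.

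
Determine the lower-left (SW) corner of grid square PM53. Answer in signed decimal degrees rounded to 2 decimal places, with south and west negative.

33.00, 130.00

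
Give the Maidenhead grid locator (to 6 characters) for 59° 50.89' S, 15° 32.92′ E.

Add 180° to longitude and 90° to latitude: 195.5487, 30.1518.
Field: 195.5487/20 → 9 → J, 30.1518/10 → 3 → D; chars JD.
Square: 15.5487/2 → 7, 0.1518/1 → 0; chars 70.
Subsquare: 1.5487/0.0833333 → 18 → s, 0.1518/0.0416667 → 3 → d; chars sd.

JD70sd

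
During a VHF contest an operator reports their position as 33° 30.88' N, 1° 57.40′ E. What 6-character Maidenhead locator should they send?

Add 180° to longitude and 90° to latitude: 181.9567, 123.5147.
Field: 181.9567/20 → 9 → J, 123.5147/10 → 12 → M; chars JM.
Square: 1.9567/2 → 0, 3.5147/1 → 3; chars 03.
Subsquare: 1.9567/0.0833333 → 23 → x, 0.5147/0.0416667 → 12 → m; chars xm.

JM03xm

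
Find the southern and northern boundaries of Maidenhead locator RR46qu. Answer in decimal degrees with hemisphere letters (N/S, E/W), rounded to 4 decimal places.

86.8333° N, 86.8750° N

Field R=17, R=17: +17·20° lon, +17·10° lat → SW at lon 160°, lat 80°.
Square 4, 6: +4·2° lon, +6·1° lat → SW at lon 168°, lat 86°.
Subsquare q=16, u=20: +16·0.0833333° lon, +20·0.0416667° lat → SW at lon 169.333°, lat 86.8333°.
Cell spans 0.0833333° lon × 0.0416667° lat.
south 86.8333° N, north 86.8750° N.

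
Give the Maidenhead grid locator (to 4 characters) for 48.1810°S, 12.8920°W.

IE31

Add 180° to longitude and 90° to latitude: 167.11, 41.82.
Field: lon ⌊167.11/20⌋ = 8 → I; lat ⌊41.82/10⌋ = 4 → E.
Square: lon ⌊7.11/2⌋ = 3; lat ⌊1.82/1⌋ = 1.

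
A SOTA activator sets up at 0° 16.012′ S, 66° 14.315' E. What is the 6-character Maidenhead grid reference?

Add 180° to longitude and 90° to latitude: 246.2386, 89.7331.
Field (20°×10°, letters A–R): 246.2386/20 → 12 → M, 89.7331/10 → 8 → I; chars MI.
Square (2°×1°, digits 0–9): 6.2386/2 → 3, 9.7331/1 → 9; chars 39.
Subsquare (5′×2.5′, letters a–x): 0.2386/0.0833333 → 2 → c, 0.7331/0.0416667 → 17 → r; chars cr.

MI39cr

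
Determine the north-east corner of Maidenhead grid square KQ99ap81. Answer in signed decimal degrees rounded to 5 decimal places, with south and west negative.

Field K=10, Q=16: +10·20° lon, +16·10° lat → SW at lon 20°, lat 70°.
Square 9, 9: +9·2° lon, +9·1° lat → SW at lon 38°, lat 79°.
Subsquare a=0, p=15: +0·0.0833333° lon, +15·0.0416667° lat → SW at lon 38°, lat 79.625°.
Extended square 8, 1: +8·0.00833333° lon, +1·0.00416667° lat → SW at lon 38.0667°, lat 79.6292°.
Cell spans 0.00833333° lon × 0.00416667° lat. NE corner is SW corner plus one full cell.
latitude 79.63333, longitude 38.07500.

79.63333, 38.07500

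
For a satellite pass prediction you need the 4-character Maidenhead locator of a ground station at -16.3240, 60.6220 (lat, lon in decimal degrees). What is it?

Shift to the Maidenhead origin (180°W, 90°S): lon 240.62, lat 73.68.
Field (20°×10°, letters A–R): lon ⌊240.62/20⌋ = 12 → M; lat ⌊73.68/10⌋ = 7 → H.
Square (2°×1°, digits 0–9): lon ⌊0.62/2⌋ = 0; lat ⌊3.68/1⌋ = 3.

MH03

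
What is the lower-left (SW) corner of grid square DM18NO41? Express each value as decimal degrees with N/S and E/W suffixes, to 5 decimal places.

Field D=3, M=12: +3·20° lon, +12·10° lat → SW at lon -120°, lat 30°.
Square 1, 8: +1·2° lon, +8·1° lat → SW at lon -118°, lat 38°.
Subsquare n=13, o=14: +13·0.0833333° lon, +14·0.0416667° lat → SW at lon -116.917°, lat 38.5833°.
Extended square 4, 1: +4·0.00833333° lon, +1·0.00416667° lat → SW at lon -116.883°, lat 38.5875°.
latitude 38.58750° N, longitude 116.88333° W.

38.58750° N, 116.88333° W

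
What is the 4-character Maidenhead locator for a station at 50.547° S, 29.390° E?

Offset from 180°W / 90°S: lon 209.39°, lat 39.45°.
Field: lon ⌊209.39/20⌋ = 10 → K; lat ⌊39.45/10⌋ = 3 → D.
Square: lon ⌊9.39/2⌋ = 4; lat ⌊9.45/1⌋ = 9.

KD49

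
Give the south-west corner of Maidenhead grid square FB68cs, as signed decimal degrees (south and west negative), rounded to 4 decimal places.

-71.2500, -67.8333

Field F=5, B=1: +5·20° lon, +1·10° lat → SW at lon -80°, lat -80°.
Square 6, 8: +6·2° lon, +8·1° lat → SW at lon -68°, lat -72°.
Subsquare c=2, s=18: +2·0.0833333° lon, +18·0.0416667° lat → SW at lon -67.8333°, lat -71.25°.
latitude -71.2500, longitude -67.8333.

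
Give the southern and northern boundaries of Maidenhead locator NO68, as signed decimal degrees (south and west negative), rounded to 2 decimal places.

Field N=13, O=14: +13·20° lon, +14·10° lat → SW at lon 80°, lat 50°.
Square 6, 8: +6·2° lon, +8·1° lat → SW at lon 92°, lat 58°.
Cell spans 2° lon × 1° lat.
south 58.00, north 59.00.

58.00, 59.00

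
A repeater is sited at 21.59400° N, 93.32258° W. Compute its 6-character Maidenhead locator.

EL31io

Shift to the Maidenhead origin (180°W, 90°S): lon 86.6774, lat 111.5940.
Field: lon ⌊86.6774/20⌋ = 4 → E; lat ⌊111.5940/10⌋ = 11 → L.
Square: lon ⌊6.6774/2⌋ = 3; lat ⌊1.5940/1⌋ = 1.
Subsquare: lon ⌊0.6774/0.0833333⌋ = 8 → i; lat ⌊0.5940/0.0416667⌋ = 14 → o.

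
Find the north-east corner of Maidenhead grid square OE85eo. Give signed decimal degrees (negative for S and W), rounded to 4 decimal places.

-44.3750, 116.4167

Field O=14, E=4: +14·20° lon, +4·10° lat → SW at lon 100°, lat -50°.
Square 8, 5: +8·2° lon, +5·1° lat → SW at lon 116°, lat -45°.
Subsquare e=4, o=14: +4·0.0833333° lon, +14·0.0416667° lat → SW at lon 116.333°, lat -44.4167°.
Cell spans 0.0833333° lon × 0.0416667° lat. NE corner is SW corner plus one full cell.
latitude -44.3750, longitude 116.4167.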